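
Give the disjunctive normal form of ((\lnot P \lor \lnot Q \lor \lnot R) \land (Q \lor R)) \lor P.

((\lnot P \lor \lnot Q \lor \lnot R) \land (Q \lor R)) \lor P
⇔ (\lnot P \land Q) \lor (\lnot P \land R) \lor (\lnot Q \land Q) \lor (\lnot Q \land R) \lor (\lnot R \land Q) \lor (\lnot R \land R) \lor P   — distribute \land over \lor
⇔ (\lnot P \land Q) \lor (\lnot P \land R) \lor (\lnot Q \land R) \lor (\lnot R \land Q) \lor P   — simplify

(\lnot P \land Q) \lor (\lnot P \land R) \lor (\lnot Q \land R) \lor (\lnot R \land Q) \lor P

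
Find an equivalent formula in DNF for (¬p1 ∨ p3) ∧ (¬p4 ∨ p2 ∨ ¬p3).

(¬p1 ∨ p3) ∧ (¬p4 ∨ p2 ∨ ¬p3)
⇔ (¬p1 ∧ ¬p4) ∨ (¬p1 ∧ p2) ∨ (¬p1 ∧ ¬p3) ∨ (p3 ∧ ¬p4) ∨ (p3 ∧ p2) ∨ (p3 ∧ ¬p3)   (distribute ∧ over ∨)
⇔ (¬p1 ∧ ¬p4) ∨ (¬p1 ∧ p2) ∨ (¬p1 ∧ ¬p3) ∨ (p3 ∧ ¬p4) ∨ (p3 ∧ p2)   (simplify)

(¬p1 ∧ ¬p4) ∨ (¬p1 ∧ p2) ∨ (¬p1 ∧ ¬p3) ∨ (p3 ∧ ¬p4) ∨ (p3 ∧ p2)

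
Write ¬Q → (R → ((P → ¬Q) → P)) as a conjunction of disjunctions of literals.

¬Q → (R → ((P → ¬Q) → P))
≡ ¬¬Q ∨ (R → ((P → ¬Q) → P))   [eliminate →]
≡ ¬¬Q ∨ ¬R ∨ ((P → ¬Q) → P)   [eliminate →]
≡ ¬¬Q ∨ ¬R ∨ ¬(P → ¬Q) ∨ P   [eliminate →]
≡ ¬¬Q ∨ ¬R ∨ ¬(¬P ∨ ¬Q) ∨ P   [eliminate →]
≡ Q ∨ ¬R ∨ ¬(¬P ∨ ¬Q) ∨ P   [double negation]
≡ Q ∨ ¬R ∨ (¬¬P ∧ ¬¬Q) ∨ P   [De Morgan]
≡ Q ∨ ¬R ∨ (P ∧ ¬¬Q) ∨ P   [double negation]
≡ Q ∨ ¬R ∨ (P ∧ Q) ∨ P   [double negation]
≡ (Q ∨ ¬R ∨ P ∨ P) ∧ (Q ∨ ¬R ∨ Q ∨ P)   [distribute ∨ over ∧]
≡ Q ∨ ¬R ∨ P   [simplify]

Q ∨ ¬R ∨ P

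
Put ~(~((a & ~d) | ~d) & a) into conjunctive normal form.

~d | ~a

~(~((a & ~d) | ~d) & a)
≡ ~~((a & ~d) | ~d) | ~a   (De Morgan)
≡ (a & ~d) | ~d | ~a   (double negation)
≡ (a | ~d | ~a) & (~d | ~d | ~a)   (distribute | over &)
≡ ~d | ~a   (simplify)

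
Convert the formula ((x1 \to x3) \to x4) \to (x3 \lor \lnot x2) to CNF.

((x1 \to x3) \to x4) \to (x3 \lor \lnot x2)
≡ \lnot ((x1 \to x3) \to x4) \lor x3 \lor \lnot x2   [eliminate \to]
≡ \lnot (\lnot (x1 \to x3) \lor x4) \lor x3 \lor \lnot x2   [eliminate \to]
≡ \lnot (\lnot (\lnot x1 \lor x3) \lor x4) \lor x3 \lor \lnot x2   [eliminate \to]
≡ (\lnot \lnot (\lnot x1 \lor x3) \land \lnot x4) \lor x3 \lor \lnot x2   [De Morgan]
≡ ((\lnot x1 \lor x3) \land \lnot x4) \lor x3 \lor \lnot x2   [double negation]
≡ (\lnot x1 \lor x3 \lor x3 \lor \lnot x2) \land (\lnot x4 \lor x3 \lor \lnot x2)   [distribute \lor over \land]
≡ (\lnot x1 \lor x3 \lor \lnot x2) \land (\lnot x4 \lor x3 \lor \lnot x2)   [simplify]

(\lnot x1 \lor x3 \lor \lnot x2) \land (\lnot x4 \lor x3 \lor \lnot x2)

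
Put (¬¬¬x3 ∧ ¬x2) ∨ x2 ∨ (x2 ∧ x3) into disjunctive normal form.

(¬x3 ∧ ¬x2) ∨ x2

(¬¬¬x3 ∧ ¬x2) ∨ x2 ∨ (x2 ∧ x3)
= (¬x3 ∧ ¬x2) ∨ x2 ∨ (x2 ∧ x3)
= (¬x3 ∧ ¬x2) ∨ x2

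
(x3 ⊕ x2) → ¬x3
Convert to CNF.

(x3 ⊕ x2) → ¬x3
= ¬(x3 ⊕ x2) ∨ ¬x3   [eliminate →]
= ¬((x3 ∨ x2) ∧ ¬(x3 ∧ x2)) ∨ ¬x3   [expand ⊕]
= ¬(x3 ∨ x2) ∨ ¬¬(x3 ∧ x2) ∨ ¬x3   [De Morgan]
= (¬x3 ∧ ¬x2) ∨ ¬¬(x3 ∧ x2) ∨ ¬x3   [De Morgan]
= (¬x3 ∧ ¬x2) ∨ (x3 ∧ x2) ∨ ¬x3   [double negation]
= (¬x3 ∨ x3 ∨ ¬x3) ∧ (¬x3 ∨ x2 ∨ ¬x3) ∧ (¬x2 ∨ x3 ∨ ¬x3) ∧ (¬x2 ∨ x2 ∨ ¬x3)   [distribute ∨ over ∧]
= ¬x3 ∨ x2   [simplify]

¬x3 ∨ x2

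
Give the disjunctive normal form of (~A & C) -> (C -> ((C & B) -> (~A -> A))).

A | ~C | ~B

(~A & C) -> (C -> ((C & B) -> (~A -> A)))
⇔ ~(~A & C) | (C -> ((C & B) -> (~A -> A)))   [eliminate ->]
⇔ ~(~A & C) | ~C | ((C & B) -> (~A -> A))   [eliminate ->]
⇔ ~(~A & C) | ~C | ~(C & B) | (~A -> A)   [eliminate ->]
⇔ ~(~A & C) | ~C | ~(C & B) | ~~A | A   [eliminate ->]
⇔ ~~A | ~C | ~C | ~(C & B) | ~~A | A   [De Morgan]
⇔ A | ~C | ~C | ~(C & B) | ~~A | A   [double negation]
⇔ A | ~C | ~C | ~C | ~B | ~~A | A   [De Morgan]
⇔ A | ~C | ~C | ~C | ~B | A | A   [double negation]
⇔ A | ~C | ~B   [simplify]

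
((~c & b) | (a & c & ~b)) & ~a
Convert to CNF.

(~c | a) & (~c | ~b) & (b | a) & (b | c) & ~a

((~c & b) | (a & c & ~b)) & ~a
≡ (~c | a) & (~c | c) & (~c | ~b) & (b | a) & (b | c) & (b | ~b) & ~a   [distribute | over &]
≡ (~c | a) & (~c | ~b) & (b | a) & (b | c) & ~a   [simplify]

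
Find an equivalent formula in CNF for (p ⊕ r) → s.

(p ⊕ r) → s
⇔ ¬(p ⊕ r) ∨ s   [eliminate →]
⇔ ¬((p ∨ r) ∧ ¬(p ∧ r)) ∨ s   [expand ⊕]
⇔ ¬(p ∨ r) ∨ ¬¬(p ∧ r) ∨ s   [De Morgan]
⇔ (¬p ∧ ¬r) ∨ ¬¬(p ∧ r) ∨ s   [De Morgan]
⇔ (¬p ∧ ¬r) ∨ (p ∧ r) ∨ s   [double negation]
⇔ (¬p ∨ p ∨ s) ∧ (¬p ∨ r ∨ s) ∧ (¬r ∨ p ∨ s) ∧ (¬r ∨ r ∨ s)   [distribute ∨ over ∧]
⇔ (¬p ∨ r ∨ s) ∧ (¬r ∨ p ∨ s)   [simplify]

(¬p ∨ r ∨ s) ∧ (¬r ∨ p ∨ s)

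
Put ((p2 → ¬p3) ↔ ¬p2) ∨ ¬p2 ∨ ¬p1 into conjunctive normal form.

p3 ∨ ¬p2 ∨ ¬p1

((p2 → ¬p3) ↔ ¬p2) ∨ ¬p2 ∨ ¬p1
≡ (((p2 → ¬p3) → ¬p2) ∧ (¬p2 → (p2 → ¬p3))) ∨ ¬p2 ∨ ¬p1   [eliminate ↔]
≡ ((¬(p2 → ¬p3) ∨ ¬p2) ∧ (¬p2 → (p2 → ¬p3))) ∨ ¬p2 ∨ ¬p1   [eliminate →]
≡ ((¬(¬p2 ∨ ¬p3) ∨ ¬p2) ∧ (¬p2 → (p2 → ¬p3))) ∨ ¬p2 ∨ ¬p1   [eliminate →]
≡ ((¬(¬p2 ∨ ¬p3) ∨ ¬p2) ∧ (¬¬p2 ∨ (p2 → ¬p3))) ∨ ¬p2 ∨ ¬p1   [eliminate →]
≡ ((¬(¬p2 ∨ ¬p3) ∨ ¬p2) ∧ (¬¬p2 ∨ ¬p2 ∨ ¬p3)) ∨ ¬p2 ∨ ¬p1   [eliminate →]
≡ (((¬¬p2 ∧ ¬¬p3) ∨ ¬p2) ∧ (¬¬p2 ∨ ¬p2 ∨ ¬p3)) ∨ ¬p2 ∨ ¬p1   [De Morgan]
≡ (((p2 ∧ ¬¬p3) ∨ ¬p2) ∧ (¬¬p2 ∨ ¬p2 ∨ ¬p3)) ∨ ¬p2 ∨ ¬p1   [double negation]
≡ (((p2 ∧ p3) ∨ ¬p2) ∧ (¬¬p2 ∨ ¬p2 ∨ ¬p3)) ∨ ¬p2 ∨ ¬p1   [double negation]
≡ (((p2 ∧ p3) ∨ ¬p2) ∧ (p2 ∨ ¬p2 ∨ ¬p3)) ∨ ¬p2 ∨ ¬p1   [double negation]
≡ (p2 ∨ ¬p2 ∨ ¬p2 ∨ ¬p1) ∧ (p3 ∨ ¬p2 ∨ ¬p2 ∨ ¬p1) ∧ (p2 ∨ ¬p2 ∨ ¬p3 ∨ ¬p2 ∨ ¬p1)   [distribute ∨ over ∧]
≡ p3 ∨ ¬p2 ∨ ¬p1   [simplify]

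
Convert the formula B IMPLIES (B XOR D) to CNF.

NOT B OR NOT D

B IMPLIES (B XOR D)
≡ NOT B OR (B XOR D)   [eliminate IMPLIES]
≡ NOT B OR ((B OR D) AND NOT (B AND D))   [expand XOR]
≡ NOT B OR ((B OR D) AND (NOT B OR NOT D))   [De Morgan]
≡ (NOT B OR B OR D) AND (NOT B OR NOT B OR NOT D)   [distribute OR over AND]
≡ NOT B OR NOT D   [simplify]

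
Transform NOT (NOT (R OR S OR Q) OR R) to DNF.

(S AND NOT R) OR (Q AND NOT R)

NOT (NOT (R OR S OR Q) OR R)
≡ NOT NOT (R OR S OR Q) AND NOT R   — De Morgan
≡ (R OR S OR Q) AND NOT R   — double negation
≡ (R AND NOT R) OR (S AND NOT R) OR (Q AND NOT R)   — distribute AND over OR
≡ (S AND NOT R) OR (Q AND NOT R)   — simplify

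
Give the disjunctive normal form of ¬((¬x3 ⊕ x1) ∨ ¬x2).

x3 ∧ ¬x1 ∧ x2 ∨ x1 ∧ ¬x3 ∧ x2

¬((¬x3 ⊕ x1) ∨ ¬x2)
≡ ¬(¬x3 ∧ ¬x1 ∨ ¬¬x3 ∧ x1 ∨ ¬x2)   [expand ⊕]
≡ ¬(¬x3 ∧ ¬x1) ∧ ¬(¬¬x3 ∧ x1) ∧ ¬¬x2   [De Morgan]
≡ (¬¬x3 ∨ ¬¬x1) ∧ ¬(¬¬x3 ∧ x1) ∧ ¬¬x2   [De Morgan]
≡ (x3 ∨ ¬¬x1) ∧ ¬(¬¬x3 ∧ x1) ∧ ¬¬x2   [double negation]
≡ (x3 ∨ x1) ∧ ¬(¬¬x3 ∧ x1) ∧ ¬¬x2   [double negation]
≡ (x3 ∨ x1) ∧ (¬¬¬x3 ∨ ¬x1) ∧ ¬¬x2   [De Morgan]
≡ (x3 ∨ x1) ∧ (¬x3 ∨ ¬x1) ∧ ¬¬x2   [double negation]
≡ (x3 ∨ x1) ∧ (¬x3 ∨ ¬x1) ∧ x2   [double negation]
≡ x3 ∧ ¬x3 ∧ x2 ∨ x3 ∧ ¬x1 ∧ x2 ∨ x1 ∧ ¬x3 ∧ x2 ∨ x1 ∧ ¬x1 ∧ x2   [distribute ∧ over ∨]
≡ x3 ∧ ¬x1 ∧ x2 ∨ x1 ∧ ¬x3 ∧ x2   [simplify]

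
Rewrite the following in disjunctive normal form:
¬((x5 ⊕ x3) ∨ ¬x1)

¬((x5 ⊕ x3) ∨ ¬x1)
⇔ ¬((x5 ∧ ¬x3) ∨ (¬x5 ∧ x3) ∨ ¬x1)   — expand ⊕
⇔ ¬(x5 ∧ ¬x3) ∧ ¬(¬x5 ∧ x3) ∧ ¬¬x1   — De Morgan
⇔ (¬x5 ∨ ¬¬x3) ∧ ¬(¬x5 ∧ x3) ∧ ¬¬x1   — De Morgan
⇔ (¬x5 ∨ x3) ∧ ¬(¬x5 ∧ x3) ∧ ¬¬x1   — double negation
⇔ (¬x5 ∨ x3) ∧ (¬¬x5 ∨ ¬x3) ∧ ¬¬x1   — De Morgan
⇔ (¬x5 ∨ x3) ∧ (x5 ∨ ¬x3) ∧ ¬¬x1   — double negation
⇔ (¬x5 ∨ x3) ∧ (x5 ∨ ¬x3) ∧ x1   — double negation
⇔ (¬x5 ∧ x5 ∧ x1) ∨ (¬x5 ∧ ¬x3 ∧ x1) ∨ (x3 ∧ x5 ∧ x1) ∨ (x3 ∧ ¬x3 ∧ x1)   — distribute ∧ over ∨
⇔ (¬x5 ∧ ¬x3 ∧ x1) ∨ (x3 ∧ x5 ∧ x1)   — simplify

(¬x5 ∧ ¬x3 ∧ x1) ∨ (x3 ∧ x5 ∧ x1)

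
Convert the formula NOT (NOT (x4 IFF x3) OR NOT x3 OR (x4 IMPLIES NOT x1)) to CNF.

x3 AND x4 AND x1

NOT (NOT (x4 IFF x3) OR NOT x3 OR (x4 IMPLIES NOT x1))
⇔ NOT (NOT ((x4 IMPLIES x3) AND (x3 IMPLIES x4)) OR NOT x3 OR (x4 IMPLIES NOT x1))   (eliminate IFF)
⇔ NOT (NOT ((NOT x4 OR x3) AND (x3 IMPLIES x4)) OR NOT x3 OR (x4 IMPLIES NOT x1))   (eliminate IMPLIES)
⇔ NOT (NOT ((NOT x4 OR x3) AND (NOT x3 OR x4)) OR NOT x3 OR (x4 IMPLIES NOT x1))   (eliminate IMPLIES)
⇔ NOT (NOT ((NOT x4 OR x3) AND (NOT x3 OR x4)) OR NOT x3 OR NOT x4 OR NOT x1)   (eliminate IMPLIES)
⇔ NOT NOT ((NOT x4 OR x3) AND (NOT x3 OR x4)) AND NOT NOT x3 AND NOT NOT x4 AND NOT NOT x1   (De Morgan)
⇔ (NOT x4 OR x3) AND (NOT x3 OR x4) AND NOT NOT x3 AND NOT NOT x4 AND NOT NOT x1   (double negation)
⇔ (NOT x4 OR x3) AND (NOT x3 OR x4) AND x3 AND NOT NOT x4 AND NOT NOT x1   (double negation)
⇔ (NOT x4 OR x3) AND (NOT x3 OR x4) AND x3 AND x4 AND NOT NOT x1   (double negation)
⇔ (NOT x4 OR x3) AND (NOT x3 OR x4) AND x3 AND x4 AND x1   (double negation)
⇔ x3 AND x4 AND x1   (simplify)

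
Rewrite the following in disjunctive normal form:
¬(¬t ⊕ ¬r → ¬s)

¬t ∧ r ∧ s ∨ t ∧ ¬r ∧ s

¬(¬t ⊕ ¬r → ¬s)
≡ ¬(¬(¬t ⊕ ¬r) ∨ ¬s)   [eliminate →]
≡ ¬(¬(¬t ∧ ¬¬r ∨ ¬¬t ∧ ¬r) ∨ ¬s)   [expand ⊕]
≡ ¬¬(¬t ∧ ¬¬r ∨ ¬¬t ∧ ¬r) ∧ ¬¬s   [De Morgan]
≡ (¬t ∧ ¬¬r ∨ ¬¬t ∧ ¬r) ∧ ¬¬s   [double negation]
≡ (¬t ∧ r ∨ ¬¬t ∧ ¬r) ∧ ¬¬s   [double negation]
≡ (¬t ∧ r ∨ t ∧ ¬r) ∧ ¬¬s   [double negation]
≡ (¬t ∧ r ∨ t ∧ ¬r) ∧ s   [double negation]
≡ ¬t ∧ r ∧ s ∨ t ∧ ¬r ∧ s   [distribute ∧ over ∨]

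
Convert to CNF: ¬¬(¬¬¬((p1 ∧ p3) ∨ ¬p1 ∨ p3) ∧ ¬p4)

p1 ∧ ¬p3 ∧ ¬p4

¬¬(¬¬¬((p1 ∧ p3) ∨ ¬p1 ∨ p3) ∧ ¬p4)
≡ ¬¬¬((p1 ∧ p3) ∨ ¬p1 ∨ p3) ∧ ¬p4   (double negation)
≡ ¬((p1 ∧ p3) ∨ ¬p1 ∨ p3) ∧ ¬p4   (double negation)
≡ ¬(p1 ∧ p3) ∧ ¬¬p1 ∧ ¬p3 ∧ ¬p4   (De Morgan)
≡ (¬p1 ∨ ¬p3) ∧ ¬¬p1 ∧ ¬p3 ∧ ¬p4   (De Morgan)
≡ (¬p1 ∨ ¬p3) ∧ p1 ∧ ¬p3 ∧ ¬p4   (double negation)
≡ p1 ∧ ¬p3 ∧ ¬p4   (simplify)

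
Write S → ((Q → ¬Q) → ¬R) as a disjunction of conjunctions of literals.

S → ((Q → ¬Q) → ¬R)
= ¬S ∨ ((Q → ¬Q) → ¬R)   (eliminate →)
= ¬S ∨ ¬(Q → ¬Q) ∨ ¬R   (eliminate →)
= ¬S ∨ ¬(¬Q ∨ ¬Q) ∨ ¬R   (eliminate →)
= ¬S ∨ (¬¬Q ∧ ¬¬Q) ∨ ¬R   (De Morgan)
= ¬S ∨ (Q ∧ ¬¬Q) ∨ ¬R   (double negation)
= ¬S ∨ (Q ∧ Q) ∨ ¬R   (double negation)
= ¬S ∨ Q ∨ ¬R   (simplify)

¬S ∨ Q ∨ ¬R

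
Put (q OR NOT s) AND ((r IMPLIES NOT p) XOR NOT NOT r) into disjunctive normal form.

(q AND NOT r) OR (q AND r AND p) OR (NOT s AND NOT r) OR (NOT s AND r AND p)

(q OR NOT s) AND ((r IMPLIES NOT p) XOR NOT NOT r)
⇔ (q OR NOT s) AND (((r IMPLIES NOT p) AND NOT NOT NOT r) OR (NOT (r IMPLIES NOT p) AND NOT NOT r))
⇔ (q OR NOT s) AND (((NOT r OR NOT p) AND NOT NOT NOT r) OR (NOT (r IMPLIES NOT p) AND NOT NOT r))
⇔ (q OR NOT s) AND (((NOT r OR NOT p) AND NOT NOT NOT r) OR (NOT (NOT r OR NOT p) AND NOT NOT r))
⇔ (q OR NOT s) AND (((NOT r OR NOT p) AND NOT r) OR (NOT (NOT r OR NOT p) AND NOT NOT r))
⇔ (q OR NOT s) AND (((NOT r OR NOT p) AND NOT r) OR (NOT NOT r AND NOT NOT p AND NOT NOT r))
⇔ (q OR NOT s) AND (((NOT r OR NOT p) AND NOT r) OR (r AND NOT NOT p AND NOT NOT r))
⇔ (q OR NOT s) AND (((NOT r OR NOT p) AND NOT r) OR (r AND p AND NOT NOT r))
⇔ (q OR NOT s) AND (((NOT r OR NOT p) AND NOT r) OR (r AND p AND r))
⇔ (q AND NOT r AND NOT r) OR (q AND NOT p AND NOT r) OR (q AND r AND p AND r) OR (NOT s AND NOT r AND NOT r) OR (NOT s AND NOT p AND NOT r) OR (NOT s AND r AND p AND r)
⇔ (q AND NOT r) OR (q AND r AND p) OR (NOT s AND NOT r) OR (NOT s AND r AND p)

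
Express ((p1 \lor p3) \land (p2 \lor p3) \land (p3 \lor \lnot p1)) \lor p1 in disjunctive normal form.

p3 \lor p1

((p1 \lor p3) \land (p2 \lor p3) \land (p3 \lor \lnot p1)) \lor p1
≡ (p1 \land p2 \land p3) \lor (p1 \land p2 \land \lnot p1) \lor (p1 \land p3 \land p3) \lor (p1 \land p3 \land \lnot p1) \lor (p3 \land p2 \land p3) \lor (p3 \land p2 \land \lnot p1) \lor (p3 \land p3 \land p3) \lor (p3 \land p3 \land \lnot p1) \lor p1   (distribute \land over \lor)
≡ p3 \lor p1   (simplify)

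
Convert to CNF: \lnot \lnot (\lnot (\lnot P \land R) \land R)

(P \lor \lnot R) \land R

\lnot \lnot (\lnot (\lnot P \land R) \land R)
= \lnot (\lnot P \land R) \land R   — double negation
= (\lnot \lnot P \lor \lnot R) \land R   — De Morgan
= (P \lor \lnot R) \land R   — double negation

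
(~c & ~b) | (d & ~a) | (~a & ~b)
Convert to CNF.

(~c & ~b) | (d & ~a) | (~a & ~b)
= (~c | d | ~a) & (~c | d | ~b) & (~c | ~a | ~a) & (~c | ~a | ~b) & (~b | d | ~a) & (~b | d | ~b) & (~b | ~a | ~a) & (~b | ~a | ~b)   [distribute | over &]
= (~c | ~a) & (~b | d) & (~b | ~a)   [simplify]

(~c | ~a) & (~b | d) & (~b | ~a)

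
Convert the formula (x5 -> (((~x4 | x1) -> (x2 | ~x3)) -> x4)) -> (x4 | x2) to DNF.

(x5 -> (((~x4 | x1) -> (x2 | ~x3)) -> x4)) -> (x4 | x2)
⇔ ~(x5 -> (((~x4 | x1) -> (x2 | ~x3)) -> x4)) | x4 | x2   [eliminate ->]
⇔ ~(~x5 | (((~x4 | x1) -> (x2 | ~x3)) -> x4)) | x4 | x2   [eliminate ->]
⇔ ~(~x5 | ~((~x4 | x1) -> (x2 | ~x3)) | x4) | x4 | x2   [eliminate ->]
⇔ ~(~x5 | ~(~(~x4 | x1) | x2 | ~x3) | x4) | x4 | x2   [eliminate ->]
⇔ (~~x5 & ~~(~(~x4 | x1) | x2 | ~x3) & ~x4) | x4 | x2   [De Morgan]
⇔ (x5 & ~~(~(~x4 | x1) | x2 | ~x3) & ~x4) | x4 | x2   [double negation]
⇔ (x5 & (~(~x4 | x1) | x2 | ~x3) & ~x4) | x4 | x2   [double negation]
⇔ (x5 & ((~~x4 & ~x1) | x2 | ~x3) & ~x4) | x4 | x2   [De Morgan]
⇔ (x5 & ((x4 & ~x1) | x2 | ~x3) & ~x4) | x4 | x2   [double negation]
⇔ (x5 & x4 & ~x1 & ~x4) | (x5 & x2 & ~x4) | (x5 & ~x3 & ~x4) | x4 | x2   [distribute & over |]
⇔ (x5 & ~x3 & ~x4) | x4 | x2   [simplify]

(x5 & ~x3 & ~x4) | x4 | x2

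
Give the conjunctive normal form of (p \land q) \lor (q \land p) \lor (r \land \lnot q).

(p \lor r) \land (p \lor \lnot q) \land (q \lor r)

(p \land q) \lor (q \land p) \lor (r \land \lnot q)
= (p \lor q \lor r) \land (p \lor q \lor \lnot q) \land (p \lor p \lor r) \land (p \lor p \lor \lnot q) \land (q \lor q \lor r) \land (q \lor q \lor \lnot q) \land (q \lor p \lor r) \land (q \lor p \lor \lnot q)   (distribute \lor over \land)
= (p \lor r) \land (p \lor \lnot q) \land (q \lor r)   (simplify)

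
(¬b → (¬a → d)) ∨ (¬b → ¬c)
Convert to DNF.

(¬b → (¬a → d)) ∨ (¬b → ¬c)
≡ ¬¬b ∨ (¬a → d) ∨ (¬b → ¬c)   — eliminate →
≡ ¬¬b ∨ ¬¬a ∨ d ∨ (¬b → ¬c)   — eliminate →
≡ ¬¬b ∨ ¬¬a ∨ d ∨ ¬¬b ∨ ¬c   — eliminate →
≡ b ∨ ¬¬a ∨ d ∨ ¬¬b ∨ ¬c   — double negation
≡ b ∨ a ∨ d ∨ ¬¬b ∨ ¬c   — double negation
≡ b ∨ a ∨ d ∨ b ∨ ¬c   — double negation
≡ b ∨ a ∨ d ∨ ¬c   — simplify

b ∨ a ∨ d ∨ ¬c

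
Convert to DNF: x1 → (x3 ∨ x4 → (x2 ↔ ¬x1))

x1 → (x3 ∨ x4 → (x2 ↔ ¬x1))
≡ ¬x1 ∨ (x3 ∨ x4 → (x2 ↔ ¬x1))   [eliminate →]
≡ ¬x1 ∨ ¬(x3 ∨ x4) ∨ (x2 ↔ ¬x1)   [eliminate →]
≡ ¬x1 ∨ ¬(x3 ∨ x4) ∨ (x2 → ¬x1) ∧ (¬x1 → x2)   [eliminate ↔]
≡ ¬x1 ∨ ¬(x3 ∨ x4) ∨ (¬x2 ∨ ¬x1) ∧ (¬x1 → x2)   [eliminate →]
≡ ¬x1 ∨ ¬(x3 ∨ x4) ∨ (¬x2 ∨ ¬x1) ∧ (¬¬x1 ∨ x2)   [eliminate →]
≡ ¬x1 ∨ ¬x3 ∧ ¬x4 ∨ (¬x2 ∨ ¬x1) ∧ (¬¬x1 ∨ x2)   [De Morgan]
≡ ¬x1 ∨ ¬x3 ∧ ¬x4 ∨ (¬x2 ∨ ¬x1) ∧ (x1 ∨ x2)   [double negation]
≡ ¬x1 ∨ ¬x3 ∧ ¬x4 ∨ ¬x2 ∧ x1 ∨ ¬x2 ∧ x2 ∨ ¬x1 ∧ x1 ∨ ¬x1 ∧ x2   [distribute ∧ over ∨]
≡ ¬x1 ∨ ¬x3 ∧ ¬x4 ∨ ¬x2 ∧ x1   [simplify]

¬x1 ∨ ¬x3 ∧ ¬x4 ∨ ¬x2 ∧ x1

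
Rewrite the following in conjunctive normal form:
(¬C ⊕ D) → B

(¬C ⊕ D) → B
⇔ ¬(¬C ⊕ D) ∨ B   — eliminate →
⇔ ¬((¬C ∨ D) ∧ ¬(¬C ∧ D)) ∨ B   — expand ⊕
⇔ ¬(¬C ∨ D) ∨ ¬¬(¬C ∧ D) ∨ B   — De Morgan
⇔ (¬¬C ∧ ¬D) ∨ ¬¬(¬C ∧ D) ∨ B   — De Morgan
⇔ (C ∧ ¬D) ∨ ¬¬(¬C ∧ D) ∨ B   — double negation
⇔ (C ∧ ¬D) ∨ (¬C ∧ D) ∨ B   — double negation
⇔ (C ∨ ¬C ∨ B) ∧ (C ∨ D ∨ B) ∧ (¬D ∨ ¬C ∨ B) ∧ (¬D ∨ D ∨ B)   — distribute ∨ over ∧
⇔ (C ∨ D ∨ B) ∧ (¬D ∨ ¬C ∨ B)   — simplify

(C ∨ D ∨ B) ∧ (¬D ∨ ¬C ∨ B)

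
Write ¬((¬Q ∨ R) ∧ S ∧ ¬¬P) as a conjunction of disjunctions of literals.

¬((¬Q ∨ R) ∧ S ∧ ¬¬P)
≡ ¬(¬Q ∨ R) ∨ ¬S ∨ ¬¬¬P   [De Morgan]
≡ (¬¬Q ∧ ¬R) ∨ ¬S ∨ ¬¬¬P   [De Morgan]
≡ (Q ∧ ¬R) ∨ ¬S ∨ ¬¬¬P   [double negation]
≡ (Q ∧ ¬R) ∨ ¬S ∨ ¬P   [double negation]
≡ (Q ∨ ¬S ∨ ¬P) ∧ (¬R ∨ ¬S ∨ ¬P)   [distribute ∨ over ∧]

(Q ∨ ¬S ∨ ¬P) ∧ (¬R ∨ ¬S ∨ ¬P)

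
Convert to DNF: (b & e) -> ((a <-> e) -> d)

(b & e) -> ((a <-> e) -> d)
≡ ~(b & e) | ((a <-> e) -> d)   [eliminate ->]
≡ ~(b & e) | ~(a <-> e) | d   [eliminate ->]
≡ ~(b & e) | ~((a -> e) & (e -> a)) | d   [eliminate <->]
≡ ~(b & e) | ~((~a | e) & (e -> a)) | d   [eliminate ->]
≡ ~(b & e) | ~((~a | e) & (~e | a)) | d   [eliminate ->]
≡ ~b | ~e | ~((~a | e) & (~e | a)) | d   [De Morgan]
≡ ~b | ~e | ~(~a | e) | ~(~e | a) | d   [De Morgan]
≡ ~b | ~e | (~~a & ~e) | ~(~e | a) | d   [De Morgan]
≡ ~b | ~e | (a & ~e) | ~(~e | a) | d   [double negation]
≡ ~b | ~e | (a & ~e) | (~~e & ~a) | d   [De Morgan]
≡ ~b | ~e | (a & ~e) | (e & ~a) | d   [double negation]
≡ ~b | ~e | (e & ~a) | d   [simplify]

~b | ~e | (e & ~a) | d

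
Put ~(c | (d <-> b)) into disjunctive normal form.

~(c | (d <-> b))
≡ ~(c | ((d -> b) & (b -> d)))
≡ ~(c | ((~d | b) & (b -> d)))
≡ ~(c | ((~d | b) & (~b | d)))
≡ ~c & ~((~d | b) & (~b | d))
≡ ~c & (~(~d | b) | ~(~b | d))
≡ ~c & ((~~d & ~b) | ~(~b | d))
≡ ~c & ((d & ~b) | ~(~b | d))
≡ ~c & ((d & ~b) | (~~b & ~d))
≡ ~c & ((d & ~b) | (b & ~d))
≡ (~c & d & ~b) | (~c & b & ~d)

(~c & d & ~b) | (~c & b & ~d)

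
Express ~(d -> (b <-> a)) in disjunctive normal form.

(d & b & ~a) | (d & a & ~b)

~(d -> (b <-> a))
≡ ~(~d | (b <-> a))   — eliminate ->
≡ ~(~d | ((b -> a) & (a -> b)))   — eliminate <->
≡ ~(~d | ((~b | a) & (a -> b)))   — eliminate ->
≡ ~(~d | ((~b | a) & (~a | b)))   — eliminate ->
≡ ~~d & ~((~b | a) & (~a | b))   — De Morgan
≡ d & ~((~b | a) & (~a | b))   — double negation
≡ d & (~(~b | a) | ~(~a | b))   — De Morgan
≡ d & ((~~b & ~a) | ~(~a | b))   — De Morgan
≡ d & ((b & ~a) | ~(~a | b))   — double negation
≡ d & ((b & ~a) | (~~a & ~b))   — De Morgan
≡ d & ((b & ~a) | (a & ~b))   — double negation
≡ (d & b & ~a) | (d & a & ~b)   — distribute & over |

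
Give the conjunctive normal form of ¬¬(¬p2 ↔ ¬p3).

¬¬(¬p2 ↔ ¬p3)
⇔ ¬¬((¬p2 → ¬p3) ∧ (¬p3 → ¬p2))   [eliminate ↔]
⇔ ¬¬((¬¬p2 ∨ ¬p3) ∧ (¬p3 → ¬p2))   [eliminate →]
⇔ ¬¬((¬¬p2 ∨ ¬p3) ∧ (¬¬p3 ∨ ¬p2))   [eliminate →]
⇔ (¬¬p2 ∨ ¬p3) ∧ (¬¬p3 ∨ ¬p2)   [double negation]
⇔ (p2 ∨ ¬p3) ∧ (¬¬p3 ∨ ¬p2)   [double negation]
⇔ (p2 ∨ ¬p3) ∧ (p3 ∨ ¬p2)   [double negation]

(p2 ∨ ¬p3) ∧ (p3 ∨ ¬p2)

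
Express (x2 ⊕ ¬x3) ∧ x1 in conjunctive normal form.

(x2 ⊕ ¬x3) ∧ x1
≡ (x2 ∨ ¬x3) ∧ ¬(x2 ∧ ¬x3) ∧ x1   — expand ⊕
≡ (x2 ∨ ¬x3) ∧ (¬x2 ∨ ¬¬x3) ∧ x1   — De Morgan
≡ (x2 ∨ ¬x3) ∧ (¬x2 ∨ x3) ∧ x1   — double negation

(x2 ∨ ¬x3) ∧ (¬x2 ∨ x3) ∧ x1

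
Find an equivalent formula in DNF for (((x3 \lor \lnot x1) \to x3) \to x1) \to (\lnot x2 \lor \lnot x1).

\lnot x2 \lor \lnot x1

(((x3 \lor \lnot x1) \to x3) \to x1) \to (\lnot x2 \lor \lnot x1)
⇔ \lnot (((x3 \lor \lnot x1) \to x3) \to x1) \lor \lnot x2 \lor \lnot x1   [eliminate \to]
⇔ \lnot (\lnot ((x3 \lor \lnot x1) \to x3) \lor x1) \lor \lnot x2 \lor \lnot x1   [eliminate \to]
⇔ \lnot (\lnot (\lnot (x3 \lor \lnot x1) \lor x3) \lor x1) \lor \lnot x2 \lor \lnot x1   [eliminate \to]
⇔ (\lnot \lnot (\lnot (x3 \lor \lnot x1) \lor x3) \land \lnot x1) \lor \lnot x2 \lor \lnot x1   [De Morgan]
⇔ ((\lnot (x3 \lor \lnot x1) \lor x3) \land \lnot x1) \lor \lnot x2 \lor \lnot x1   [double negation]
⇔ (((\lnot x3 \land \lnot \lnot x1) \lor x3) \land \lnot x1) \lor \lnot x2 \lor \lnot x1   [De Morgan]
⇔ (((\lnot x3 \land x1) \lor x3) \land \lnot x1) \lor \lnot x2 \lor \lnot x1   [double negation]
⇔ (\lnot x3 \land x1 \land \lnot x1) \lor (x3 \land \lnot x1) \lor \lnot x2 \lor \lnot x1   [distribute \land over \lor]
⇔ \lnot x2 \lor \lnot x1   [simplify]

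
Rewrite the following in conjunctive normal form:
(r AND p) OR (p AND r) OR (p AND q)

(r OR q) AND p

(r AND p) OR (p AND r) OR (p AND q)
= (r OR p OR p) AND (r OR p OR q) AND (r OR r OR p) AND (r OR r OR q) AND (p OR p OR p) AND (p OR p OR q) AND (p OR r OR p) AND (p OR r OR q)
= (r OR q) AND p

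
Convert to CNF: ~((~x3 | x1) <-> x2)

~((~x3 | x1) <-> x2)
≡ ~(((~x3 | x1) -> x2) & (x2 -> (~x3 | x1)))   — eliminate <->
≡ ~((~(~x3 | x1) | x2) & (x2 -> (~x3 | x1)))   — eliminate ->
≡ ~((~(~x3 | x1) | x2) & (~x2 | ~x3 | x1))   — eliminate ->
≡ ~(~(~x3 | x1) | x2) | ~(~x2 | ~x3 | x1)   — De Morgan
≡ (~~(~x3 | x1) & ~x2) | ~(~x2 | ~x3 | x1)   — De Morgan
≡ ((~x3 | x1) & ~x2) | ~(~x2 | ~x3 | x1)   — double negation
≡ ((~x3 | x1) & ~x2) | (~~x2 & ~~x3 & ~x1)   — De Morgan
≡ ((~x3 | x1) & ~x2) | (x2 & ~~x3 & ~x1)   — double negation
≡ ((~x3 | x1) & ~x2) | (x2 & x3 & ~x1)   — double negation
≡ (~x3 | x1 | x2) & (~x3 | x1 | x3) & (~x3 | x1 | ~x1) & (~x2 | x2) & (~x2 | x3) & (~x2 | ~x1)   — distribute | over &
≡ (~x3 | x1 | x2) & (~x2 | x3) & (~x2 | ~x1)   — simplify

(~x3 | x1 | x2) & (~x2 | x3) & (~x2 | ~x1)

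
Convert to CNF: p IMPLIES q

NOT p OR q

p IMPLIES q
≡ NOT p OR q   [eliminate IMPLIES]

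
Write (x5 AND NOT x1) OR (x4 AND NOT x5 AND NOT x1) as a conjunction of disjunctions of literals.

(x5 AND NOT x1) OR (x4 AND NOT x5 AND NOT x1)
⇔ (x5 OR x4) AND (x5 OR NOT x5) AND (x5 OR NOT x1) AND (NOT x1 OR x4) AND (NOT x1 OR NOT x5) AND (NOT x1 OR NOT x1)
⇔ (x5 OR x4) AND NOT x1

(x5 OR x4) AND NOT x1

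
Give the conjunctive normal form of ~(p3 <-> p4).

~(p3 <-> p4)
= ~((p3 -> p4) & (p4 -> p3))   (eliminate <->)
= ~((~p3 | p4) & (p4 -> p3))   (eliminate ->)
= ~((~p3 | p4) & (~p4 | p3))   (eliminate ->)
= ~(~p3 | p4) | ~(~p4 | p3)   (De Morgan)
= (~~p3 & ~p4) | ~(~p4 | p3)   (De Morgan)
= (p3 & ~p4) | ~(~p4 | p3)   (double negation)
= (p3 & ~p4) | (~~p4 & ~p3)   (De Morgan)
= (p3 & ~p4) | (p4 & ~p3)   (double negation)
= (p3 | p4) & (p3 | ~p3) & (~p4 | p4) & (~p4 | ~p3)   (distribute | over &)
= (p3 | p4) & (~p4 | ~p3)   (simplify)

(p3 | p4) & (~p4 | ~p3)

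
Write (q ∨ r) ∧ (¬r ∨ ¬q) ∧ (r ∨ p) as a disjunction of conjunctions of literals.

(q ∨ r) ∧ (¬r ∨ ¬q) ∧ (r ∨ p)
≡ (q ∧ ¬r ∧ r) ∨ (q ∧ ¬r ∧ p) ∨ (q ∧ ¬q ∧ r) ∨ (q ∧ ¬q ∧ p) ∨ (r ∧ ¬r ∧ r) ∨ (r ∧ ¬r ∧ p) ∨ (r ∧ ¬q ∧ r) ∨ (r ∧ ¬q ∧ p)   [distribute ∧ over ∨]
≡ (q ∧ ¬r ∧ p) ∨ (r ∧ ¬q)   [simplify]

(q ∧ ¬r ∧ p) ∨ (r ∧ ¬q)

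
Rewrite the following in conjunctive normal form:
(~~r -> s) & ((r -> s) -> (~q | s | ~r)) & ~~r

(~~r -> s) & ((r -> s) -> (~q | s | ~r)) & ~~r
⇔ (~~~r | s) & ((r -> s) -> (~q | s | ~r)) & ~~r   — eliminate ->
⇔ (~~~r | s) & (~(r -> s) | ~q | s | ~r) & ~~r   — eliminate ->
⇔ (~~~r | s) & (~(~r | s) | ~q | s | ~r) & ~~r   — eliminate ->
⇔ (~r | s) & (~(~r | s) | ~q | s | ~r) & ~~r   — double negation
⇔ (~r | s) & ((~~r & ~s) | ~q | s | ~r) & ~~r   — De Morgan
⇔ (~r | s) & ((r & ~s) | ~q | s | ~r) & ~~r   — double negation
⇔ (~r | s) & ((r & ~s) | ~q | s | ~r) & r   — double negation
⇔ (~r | s) & (r | ~q | s | ~r) & (~s | ~q | s | ~r) & r   — distribute | over &
⇔ (~r | s) & r   — simplify

(~r | s) & r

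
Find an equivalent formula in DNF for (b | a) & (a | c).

(b | a) & (a | c)
≡ (b & a) | (b & c) | (a & a) | (a & c)   [distribute & over |]
≡ (b & c) | a   [simplify]

(b & c) | a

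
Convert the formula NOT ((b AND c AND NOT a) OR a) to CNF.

(NOT b OR NOT c OR a) AND NOT a

NOT ((b AND c AND NOT a) OR a)
⇔ NOT (b AND c AND NOT a) AND NOT a   [De Morgan]
⇔ (NOT b OR NOT c OR NOT NOT a) AND NOT a   [De Morgan]
⇔ (NOT b OR NOT c OR a) AND NOT a   [double negation]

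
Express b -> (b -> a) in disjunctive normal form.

~b | a

b -> (b -> a)
≡ ~b | (b -> a)   [eliminate ->]
≡ ~b | ~b | a   [eliminate ->]
≡ ~b | a   [simplify]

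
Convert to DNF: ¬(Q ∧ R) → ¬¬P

¬(Q ∧ R) → ¬¬P
≡ ¬¬(Q ∧ R) ∨ ¬¬P   (eliminate →)
≡ (Q ∧ R) ∨ ¬¬P   (double negation)
≡ (Q ∧ R) ∨ P   (double negation)

(Q ∧ R) ∨ P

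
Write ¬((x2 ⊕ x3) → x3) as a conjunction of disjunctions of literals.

(x2 ∨ x3) ∧ ¬x3

¬((x2 ⊕ x3) → x3)
≡ ¬(¬(x2 ⊕ x3) ∨ x3)   (eliminate →)
≡ ¬(¬((x2 ∨ x3) ∧ ¬(x2 ∧ x3)) ∨ x3)   (expand ⊕)
≡ ¬¬((x2 ∨ x3) ∧ ¬(x2 ∧ x3)) ∧ ¬x3   (De Morgan)
≡ (x2 ∨ x3) ∧ ¬(x2 ∧ x3) ∧ ¬x3   (double negation)
≡ (x2 ∨ x3) ∧ (¬x2 ∨ ¬x3) ∧ ¬x3   (De Morgan)
≡ (x2 ∨ x3) ∧ ¬x3   (simplify)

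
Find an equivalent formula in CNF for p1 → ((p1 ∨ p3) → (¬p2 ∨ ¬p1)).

¬p1 ∨ ¬p2

p1 → ((p1 ∨ p3) → (¬p2 ∨ ¬p1))
≡ ¬p1 ∨ ((p1 ∨ p3) → (¬p2 ∨ ¬p1))   [eliminate →]
≡ ¬p1 ∨ ¬(p1 ∨ p3) ∨ ¬p2 ∨ ¬p1   [eliminate →]
≡ ¬p1 ∨ (¬p1 ∧ ¬p3) ∨ ¬p2 ∨ ¬p1   [De Morgan]
≡ (¬p1 ∨ ¬p1 ∨ ¬p2 ∨ ¬p1) ∧ (¬p1 ∨ ¬p3 ∨ ¬p2 ∨ ¬p1)   [distribute ∨ over ∧]
≡ ¬p1 ∨ ¬p2   [simplify]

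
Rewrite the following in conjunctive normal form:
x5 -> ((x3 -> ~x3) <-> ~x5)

~x5 | x3

x5 -> ((x3 -> ~x3) <-> ~x5)
≡ ~x5 | ((x3 -> ~x3) <-> ~x5)   [eliminate ->]
≡ ~x5 | (((x3 -> ~x3) -> ~x5) & (~x5 -> (x3 -> ~x3)))   [eliminate <->]
≡ ~x5 | ((~(x3 -> ~x3) | ~x5) & (~x5 -> (x3 -> ~x3)))   [eliminate ->]
≡ ~x5 | ((~(~x3 | ~x3) | ~x5) & (~x5 -> (x3 -> ~x3)))   [eliminate ->]
≡ ~x5 | ((~(~x3 | ~x3) | ~x5) & (~~x5 | (x3 -> ~x3)))   [eliminate ->]
≡ ~x5 | ((~(~x3 | ~x3) | ~x5) & (~~x5 | ~x3 | ~x3))   [eliminate ->]
≡ ~x5 | (((~~x3 & ~~x3) | ~x5) & (~~x5 | ~x3 | ~x3))   [De Morgan]
≡ ~x5 | (((x3 & ~~x3) | ~x5) & (~~x5 | ~x3 | ~x3))   [double negation]
≡ ~x5 | (((x3 & x3) | ~x5) & (~~x5 | ~x3 | ~x3))   [double negation]
≡ ~x5 | (((x3 & x3) | ~x5) & (x5 | ~x3 | ~x3))   [double negation]
≡ (~x5 | x3 | ~x5) & (~x5 | x3 | ~x5) & (~x5 | x5 | ~x3 | ~x3)   [distribute | over &]
≡ ~x5 | x3   [simplify]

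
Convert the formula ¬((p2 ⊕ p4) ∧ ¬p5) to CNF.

¬((p2 ⊕ p4) ∧ ¬p5)
≡ ¬((p2 ∨ p4) ∧ ¬(p2 ∧ p4) ∧ ¬p5)   [expand ⊕]
≡ ¬(p2 ∨ p4) ∨ ¬¬(p2 ∧ p4) ∨ ¬¬p5   [De Morgan]
≡ (¬p2 ∧ ¬p4) ∨ ¬¬(p2 ∧ p4) ∨ ¬¬p5   [De Morgan]
≡ (¬p2 ∧ ¬p4) ∨ (p2 ∧ p4) ∨ ¬¬p5   [double negation]
≡ (¬p2 ∧ ¬p4) ∨ (p2 ∧ p4) ∨ p5   [double negation]
≡ (¬p2 ∨ p2 ∨ p5) ∧ (¬p2 ∨ p4 ∨ p5) ∧ (¬p4 ∨ p2 ∨ p5) ∧ (¬p4 ∨ p4 ∨ p5)   [distribute ∨ over ∧]
≡ (¬p2 ∨ p4 ∨ p5) ∧ (¬p4 ∨ p2 ∨ p5)   [simplify]

(¬p2 ∨ p4 ∨ p5) ∧ (¬p4 ∨ p2 ∨ p5)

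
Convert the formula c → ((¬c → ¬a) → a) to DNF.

c → ((¬c → ¬a) → a)
⇔ ¬c ∨ ((¬c → ¬a) → a)   (eliminate →)
⇔ ¬c ∨ ¬(¬c → ¬a) ∨ a   (eliminate →)
⇔ ¬c ∨ ¬(¬¬c ∨ ¬a) ∨ a   (eliminate →)
⇔ ¬c ∨ (¬¬¬c ∧ ¬¬a) ∨ a   (De Morgan)
⇔ ¬c ∨ (¬c ∧ ¬¬a) ∨ a   (double negation)
⇔ ¬c ∨ (¬c ∧ a) ∨ a   (double negation)
⇔ ¬c ∨ a   (simplify)

¬c ∨ a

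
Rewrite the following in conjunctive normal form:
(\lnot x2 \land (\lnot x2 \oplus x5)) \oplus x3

(\lnot x2 \land (\lnot x2 \oplus x5)) \oplus x3
⇔ ((\lnot x2 \land (\lnot x2 \oplus x5)) \lor x3) \land \lnot (\lnot x2 \land (\lnot x2 \oplus x5) \land x3)   [expand \oplus]
⇔ ((\lnot x2 \land (\lnot x2 \lor x5) \land \lnot (\lnot x2 \land x5)) \lor x3) \land \lnot (\lnot x2 \land (\lnot x2 \oplus x5) \land x3)   [expand \oplus]
⇔ ((\lnot x2 \land (\lnot x2 \lor x5) \land \lnot (\lnot x2 \land x5)) \lor x3) \land \lnot (\lnot x2 \land (\lnot x2 \lor x5) \land \lnot (\lnot x2 \land x5) \land x3)   [expand \oplus]
⇔ ((\lnot x2 \land (\lnot x2 \lor x5) \land (\lnot \lnot x2 \lor \lnot x5)) \lor x3) \land \lnot (\lnot x2 \land (\lnot x2 \lor x5) \land \lnot (\lnot x2 \land x5) \land x3)   [De Morgan]
⇔ ((\lnot x2 \land (\lnot x2 \lor x5) \land (x2 \lor \lnot x5)) \lor x3) \land \lnot (\lnot x2 \land (\lnot x2 \lor x5) \land \lnot (\lnot x2 \land x5) \land x3)   [double negation]
⇔ ((\lnot x2 \land (\lnot x2 \lor x5) \land (x2 \lor \lnot x5)) \lor x3) \land (\lnot \lnot x2 \lor \lnot (\lnot x2 \lor x5) \lor \lnot \lnot (\lnot x2 \land x5) \lor \lnot x3)   [De Morgan]
⇔ ((\lnot x2 \land (\lnot x2 \lor x5) \land (x2 \lor \lnot x5)) \lor x3) \land (x2 \lor \lnot (\lnot x2 \lor x5) \lor \lnot \lnot (\lnot x2 \land x5) \lor \lnot x3)   [double negation]
⇔ ((\lnot x2 \land (\lnot x2 \lor x5) \land (x2 \lor \lnot x5)) \lor x3) \land (x2 \lor (\lnot \lnot x2 \land \lnot x5) \lor \lnot \lnot (\lnot x2 \land x5) \lor \lnot x3)   [De Morgan]
⇔ ((\lnot x2 \land (\lnot x2 \lor x5) \land (x2 \lor \lnot x5)) \lor x3) \land (x2 \lor (x2 \land \lnot x5) \lor \lnot \lnot (\lnot x2 \land x5) \lor \lnot x3)   [double negation]
⇔ ((\lnot x2 \land (\lnot x2 \lor x5) \land (x2 \lor \lnot x5)) \lor x3) \land (x2 \lor (x2 \land \lnot x5) \lor (\lnot x2 \land x5) \lor \lnot x3)   [double negation]
⇔ (\lnot x2 \lor x3) \land (\lnot x2 \lor x5 \lor x3) \land (x2 \lor \lnot x5 \lor x3) \land (x2 \lor x2 \lor \lnot x2 \lor \lnot x3) \land (x2 \lor x2 \lor x5 \lor \lnot x3) \land (x2 \lor \lnot x5 \lor \lnot x2 \lor \lnot x3) \land (x2 \lor \lnot x5 \lor x5 \lor \lnot x3)   [distribute \lor over \land]
⇔ (\lnot x2 \lor x3) \land (x2 \lor \lnot x5 \lor x3) \land (x2 \lor x5 \lor \lnot x3)   [simplify]

(\lnot x2 \lor x3) \land (x2 \lor \lnot x5 \lor x3) \land (x2 \lor x5 \lor \lnot x3)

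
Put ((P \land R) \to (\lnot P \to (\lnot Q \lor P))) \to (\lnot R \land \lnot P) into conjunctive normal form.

(P \lor \lnot R) \land \lnot P \land (Q \lor \lnot R)

((P \land R) \to (\lnot P \to (\lnot Q \lor P))) \to (\lnot R \land \lnot P)
= \lnot ((P \land R) \to (\lnot P \to (\lnot Q \lor P))) \lor (\lnot R \land \lnot P)   [eliminate \to]
= \lnot (\lnot (P \land R) \lor (\lnot P \to (\lnot Q \lor P))) \lor (\lnot R \land \lnot P)   [eliminate \to]
= \lnot (\lnot (P \land R) \lor \lnot \lnot P \lor \lnot Q \lor P) \lor (\lnot R \land \lnot P)   [eliminate \to]
= (\lnot \lnot (P \land R) \land \lnot \lnot \lnot P \land \lnot \lnot Q \land \lnot P) \lor (\lnot R \land \lnot P)   [De Morgan]
= (P \land R \land \lnot \lnot \lnot P \land \lnot \lnot Q \land \lnot P) \lor (\lnot R \land \lnot P)   [double negation]
= (P \land R \land \lnot P \land \lnot \lnot Q \land \lnot P) \lor (\lnot R \land \lnot P)   [double negation]
= (P \land R \land \lnot P \land Q \land \lnot P) \lor (\lnot R \land \lnot P)   [double negation]
= (P \lor \lnot R) \land (P \lor \lnot P) \land (R \lor \lnot R) \land (R \lor \lnot P) \land (\lnot P \lor \lnot R) \land (\lnot P \lor \lnot P) \land (Q \lor \lnot R) \land (Q \lor \lnot P) \land (\lnot P \lor \lnot R) \land (\lnot P \lor \lnot P)   [distribute \lor over \land]
= (P \lor \lnot R) \land \lnot P \land (Q \lor \lnot R)   [simplify]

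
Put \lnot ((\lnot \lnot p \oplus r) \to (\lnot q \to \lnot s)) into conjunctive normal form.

(p \lor r) \land (\lnot p \lor \lnot r) \land \lnot q \land s

\lnot ((\lnot \lnot p \oplus r) \to (\lnot q \to \lnot s))
⇔ \lnot (\lnot (\lnot \lnot p \oplus r) \lor (\lnot q \to \lnot s))
⇔ \lnot (\lnot ((\lnot \lnot p \lor r) \land \lnot (\lnot \lnot p \land r)) \lor (\lnot q \to \lnot s))
⇔ \lnot (\lnot ((\lnot \lnot p \lor r) \land \lnot (\lnot \lnot p \land r)) \lor \lnot \lnot q \lor \lnot s)
⇔ \lnot \lnot ((\lnot \lnot p \lor r) \land \lnot (\lnot \lnot p \land r)) \land \lnot \lnot \lnot q \land \lnot \lnot s
⇔ (\lnot \lnot p \lor r) \land \lnot (\lnot \lnot p \land r) \land \lnot \lnot \lnot q \land \lnot \lnot s
⇔ (p \lor r) \land \lnot (\lnot \lnot p \land r) \land \lnot \lnot \lnot q \land \lnot \lnot s
⇔ (p \lor r) \land (\lnot \lnot \lnot p \lor \lnot r) \land \lnot \lnot \lnot q \land \lnot \lnot s
⇔ (p \lor r) \land (\lnot p \lor \lnot r) \land \lnot \lnot \lnot q \land \lnot \lnot s
⇔ (p \lor r) \land (\lnot p \lor \lnot r) \land \lnot q \land \lnot \lnot s
⇔ (p \lor r) \land (\lnot p \lor \lnot r) \land \lnot q \land s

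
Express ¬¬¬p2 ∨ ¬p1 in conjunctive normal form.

¬¬¬p2 ∨ ¬p1
≡ ¬p2 ∨ ¬p1   [double negation]

¬p2 ∨ ¬p1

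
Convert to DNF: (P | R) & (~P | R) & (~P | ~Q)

(R & ~P) | (R & ~Q)

(P | R) & (~P | R) & (~P | ~Q)
⇔ (P & ~P & ~P) | (P & ~P & ~Q) | (P & R & ~P) | (P & R & ~Q) | (R & ~P & ~P) | (R & ~P & ~Q) | (R & R & ~P) | (R & R & ~Q)   — distribute & over |
⇔ (R & ~P) | (R & ~Q)   — simplify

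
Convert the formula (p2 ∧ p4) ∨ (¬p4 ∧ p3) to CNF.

(p2 ∨ ¬p4) ∧ (p2 ∨ p3) ∧ (p4 ∨ p3)

(p2 ∧ p4) ∨ (¬p4 ∧ p3)
= (p2 ∨ ¬p4) ∧ (p2 ∨ p3) ∧ (p4 ∨ ¬p4) ∧ (p4 ∨ p3)   [distribute ∨ over ∧]
= (p2 ∨ ¬p4) ∧ (p2 ∨ p3) ∧ (p4 ∨ p3)   [simplify]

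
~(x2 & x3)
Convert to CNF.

~x2 | ~x3

~(x2 & x3)
⇔ ~x2 | ~x3   [De Morgan]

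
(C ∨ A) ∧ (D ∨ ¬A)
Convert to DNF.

(C ∨ A) ∧ (D ∨ ¬A)
≡ (C ∧ D) ∨ (C ∧ ¬A) ∨ (A ∧ D) ∨ (A ∧ ¬A)
≡ (C ∧ D) ∨ (C ∧ ¬A) ∨ (A ∧ D)

(C ∧ D) ∨ (C ∧ ¬A) ∨ (A ∧ D)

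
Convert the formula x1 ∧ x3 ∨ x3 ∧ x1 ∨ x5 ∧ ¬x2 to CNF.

(x1 ∨ x5) ∧ (x1 ∨ ¬x2) ∧ (x3 ∨ x5) ∧ (x3 ∨ ¬x2)

x1 ∧ x3 ∨ x3 ∧ x1 ∨ x5 ∧ ¬x2
⇔ (x1 ∨ x3 ∨ x5) ∧ (x1 ∨ x3 ∨ ¬x2) ∧ (x1 ∨ x1 ∨ x5) ∧ (x1 ∨ x1 ∨ ¬x2) ∧ (x3 ∨ x3 ∨ x5) ∧ (x3 ∨ x3 ∨ ¬x2) ∧ (x3 ∨ x1 ∨ x5) ∧ (x3 ∨ x1 ∨ ¬x2)
⇔ (x1 ∨ x5) ∧ (x1 ∨ ¬x2) ∧ (x3 ∨ x5) ∧ (x3 ∨ ¬x2)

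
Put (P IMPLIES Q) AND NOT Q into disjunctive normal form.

(P IMPLIES Q) AND NOT Q
≡ (NOT P OR Q) AND NOT Q   (eliminate IMPLIES)
≡ (NOT P AND NOT Q) OR (Q AND NOT Q)   (distribute AND over OR)
≡ NOT P AND NOT Q   (simplify)

NOT P AND NOT Q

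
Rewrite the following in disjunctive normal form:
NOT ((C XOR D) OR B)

NOT ((C XOR D) OR B)
≡ NOT ((C AND NOT D) OR (NOT C AND D) OR B)   (expand XOR)
≡ NOT (C AND NOT D) AND NOT (NOT C AND D) AND NOT B   (De Morgan)
≡ (NOT C OR NOT NOT D) AND NOT (NOT C AND D) AND NOT B   (De Morgan)
≡ (NOT C OR D) AND NOT (NOT C AND D) AND NOT B   (double negation)
≡ (NOT C OR D) AND (NOT NOT C OR NOT D) AND NOT B   (De Morgan)
≡ (NOT C OR D) AND (C OR NOT D) AND NOT B   (double negation)
≡ (NOT C AND C AND NOT B) OR (NOT C AND NOT D AND NOT B) OR (D AND C AND NOT B) OR (D AND NOT D AND NOT B)   (distribute AND over OR)
≡ (NOT C AND NOT D AND NOT B) OR (D AND C AND NOT B)   (simplify)

(NOT C AND NOT D AND NOT B) OR (D AND C AND NOT B)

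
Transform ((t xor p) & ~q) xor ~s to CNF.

((t xor p) & ~q) xor ~s
≡ (((t xor p) & ~q) | ~s) & ~((t xor p) & ~q & ~s)   — expand xor
≡ (((t | p) & ~(t & p) & ~q) | ~s) & ~((t xor p) & ~q & ~s)   — expand xor
≡ (((t | p) & ~(t & p) & ~q) | ~s) & ~((t | p) & ~(t & p) & ~q & ~s)   — expand xor
≡ (((t | p) & (~t | ~p) & ~q) | ~s) & ~((t | p) & ~(t & p) & ~q & ~s)   — De Morgan
≡ (((t | p) & (~t | ~p) & ~q) | ~s) & (~(t | p) | ~~(t & p) | ~~q | ~~s)   — De Morgan
≡ (((t | p) & (~t | ~p) & ~q) | ~s) & ((~t & ~p) | ~~(t & p) | ~~q | ~~s)   — De Morgan
≡ (((t | p) & (~t | ~p) & ~q) | ~s) & ((~t & ~p) | (t & p) | ~~q | ~~s)   — double negation
≡ (((t | p) & (~t | ~p) & ~q) | ~s) & ((~t & ~p) | (t & p) | q | ~~s)   — double negation
≡ (((t | p) & (~t | ~p) & ~q) | ~s) & ((~t & ~p) | (t & p) | q | s)   — double negation
≡ (t | p | ~s) & (~t | ~p | ~s) & (~q | ~s) & (~t | t | q | s) & (~t | p | q | s) & (~p | t | q | s) & (~p | p | q | s)   — distribute | over &
≡ (t | p | ~s) & (~t | ~p | ~s) & (~q | ~s) & (~t | p | q | s) & (~p | t | q | s)   — simplify

(t | p | ~s) & (~t | ~p | ~s) & (~q | ~s) & (~t | p | q | s) & (~p | t | q | s)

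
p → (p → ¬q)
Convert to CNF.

p → (p → ¬q)
= ¬p ∨ (p → ¬q)   (eliminate →)
= ¬p ∨ ¬p ∨ ¬q   (eliminate →)
= ¬p ∨ ¬q   (simplify)

¬p ∨ ¬q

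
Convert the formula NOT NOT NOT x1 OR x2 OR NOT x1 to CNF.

NOT NOT NOT x1 OR x2 OR NOT x1
⇔ NOT x1 OR x2 OR NOT x1   [double negation]
⇔ NOT x1 OR x2   [simplify]

NOT x1 OR x2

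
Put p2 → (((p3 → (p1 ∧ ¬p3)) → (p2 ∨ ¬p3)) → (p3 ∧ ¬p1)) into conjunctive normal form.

(¬p2 ∨ p3) ∧ (¬p2 ∨ ¬p1)

p2 → (((p3 → (p1 ∧ ¬p3)) → (p2 ∨ ¬p3)) → (p3 ∧ ¬p1))
≡ ¬p2 ∨ (((p3 → (p1 ∧ ¬p3)) → (p2 ∨ ¬p3)) → (p3 ∧ ¬p1))   (eliminate →)
≡ ¬p2 ∨ ¬((p3 → (p1 ∧ ¬p3)) → (p2 ∨ ¬p3)) ∨ (p3 ∧ ¬p1)   (eliminate →)
≡ ¬p2 ∨ ¬(¬(p3 → (p1 ∧ ¬p3)) ∨ p2 ∨ ¬p3) ∨ (p3 ∧ ¬p1)   (eliminate →)
≡ ¬p2 ∨ ¬(¬(¬p3 ∨ (p1 ∧ ¬p3)) ∨ p2 ∨ ¬p3) ∨ (p3 ∧ ¬p1)   (eliminate →)
≡ ¬p2 ∨ (¬¬(¬p3 ∨ (p1 ∧ ¬p3)) ∧ ¬p2 ∧ ¬¬p3) ∨ (p3 ∧ ¬p1)   (De Morgan)
≡ ¬p2 ∨ ((¬p3 ∨ (p1 ∧ ¬p3)) ∧ ¬p2 ∧ ¬¬p3) ∨ (p3 ∧ ¬p1)   (double negation)
≡ ¬p2 ∨ ((¬p3 ∨ (p1 ∧ ¬p3)) ∧ ¬p2 ∧ p3) ∨ (p3 ∧ ¬p1)   (double negation)
≡ (¬p2 ∨ ¬p3 ∨ p1 ∨ p3) ∧ (¬p2 ∨ ¬p3 ∨ p1 ∨ ¬p1) ∧ (¬p2 ∨ ¬p3 ∨ ¬p3 ∨ p3) ∧ (¬p2 ∨ ¬p3 ∨ ¬p3 ∨ ¬p1) ∧ (¬p2 ∨ ¬p2 ∨ p3) ∧ (¬p2 ∨ ¬p2 ∨ ¬p1) ∧ (¬p2 ∨ p3 ∨ p3) ∧ (¬p2 ∨ p3 ∨ ¬p1)   (distribute ∨ over ∧)
≡ (¬p2 ∨ p3) ∧ (¬p2 ∨ ¬p1)   (simplify)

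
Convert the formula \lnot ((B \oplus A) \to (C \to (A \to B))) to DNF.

\lnot ((B \oplus A) \to (C \to (A \to B)))
≡ \lnot (\lnot (B \oplus A) \lor (C \to (A \to B)))   [eliminate \to]
≡ \lnot (\lnot ((B \land \lnot A) \lor (\lnot B \land A)) \lor (C \to (A \to B)))   [expand \oplus]
≡ \lnot (\lnot ((B \land \lnot A) \lor (\lnot B \land A)) \lor \lnot C \lor (A \to B))   [eliminate \to]
≡ \lnot (\lnot ((B \land \lnot A) \lor (\lnot B \land A)) \lor \lnot C \lor \lnot A \lor B)   [eliminate \to]
≡ \lnot \lnot ((B \land \lnot A) \lor (\lnot B \land A)) \land \lnot \lnot C \land \lnot \lnot A \land \lnot B   [De Morgan]
≡ ((B \land \lnot A) \lor (\lnot B \land A)) \land \lnot \lnot C \land \lnot \lnot A \land \lnot B   [double negation]
≡ ((B \land \lnot A) \lor (\lnot B \land A)) \land C \land \lnot \lnot A \land \lnot B   [double negation]
≡ ((B \land \lnot A) \lor (\lnot B \land A)) \land C \land A \land \lnot B   [double negation]
≡ (B \land \lnot A \land C \land A \land \lnot B) \lor (\lnot B \land A \land C \land A \land \lnot B)   [distribute \land over \lor]
≡ \lnot B \land A \land C   [simplify]

\lnot B \land A \land C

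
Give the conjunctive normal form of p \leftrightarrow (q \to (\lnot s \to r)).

(\lnot p \lor \lnot q \lor s \lor r) \land (q \lor p) \land (\lnot s \lor p) \land (\lnot r \lor p)

p \leftrightarrow (q \to (\lnot s \to r))
≡ (p \to (q \to (\lnot s \to r))) \land ((q \to (\lnot s \to r)) \to p)
≡ (\lnot p \lor (q \to (\lnot s \to r))) \land ((q \to (\lnot s \to r)) \to p)
≡ (\lnot p \lor \lnot q \lor (\lnot s \to r)) \land ((q \to (\lnot s \to r)) \to p)
≡ (\lnot p \lor \lnot q \lor \lnot \lnot s \lor r) \land ((q \to (\lnot s \to r)) \to p)
≡ (\lnot p \lor \lnot q \lor \lnot \lnot s \lor r) \land (\lnot (q \to (\lnot s \to r)) \lor p)
≡ (\lnot p \lor \lnot q \lor \lnot \lnot s \lor r) \land (\lnot (\lnot q \lor (\lnot s \to r)) \lor p)
≡ (\lnot p \lor \lnot q \lor \lnot \lnot s \lor r) \land (\lnot (\lnot q \lor \lnot \lnot s \lor r) \lor p)
≡ (\lnot p \lor \lnot q \lor s \lor r) \land (\lnot (\lnot q \lor \lnot \lnot s \lor r) \lor p)
≡ (\lnot p \lor \lnot q \lor s \lor r) \land ((\lnot \lnot q \land \lnot \lnot \lnot s \land \lnot r) \lor p)
≡ (\lnot p \lor \lnot q \lor s \lor r) \land ((q \land \lnot \lnot \lnot s \land \lnot r) \lor p)
≡ (\lnot p \lor \lnot q \lor s \lor r) \land ((q \land \lnot s \land \lnot r) \lor p)
≡ (\lnot p \lor \lnot q \lor s \lor r) \land (q \lor p) \land (\lnot s \lor p) \land (\lnot r \lor p)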